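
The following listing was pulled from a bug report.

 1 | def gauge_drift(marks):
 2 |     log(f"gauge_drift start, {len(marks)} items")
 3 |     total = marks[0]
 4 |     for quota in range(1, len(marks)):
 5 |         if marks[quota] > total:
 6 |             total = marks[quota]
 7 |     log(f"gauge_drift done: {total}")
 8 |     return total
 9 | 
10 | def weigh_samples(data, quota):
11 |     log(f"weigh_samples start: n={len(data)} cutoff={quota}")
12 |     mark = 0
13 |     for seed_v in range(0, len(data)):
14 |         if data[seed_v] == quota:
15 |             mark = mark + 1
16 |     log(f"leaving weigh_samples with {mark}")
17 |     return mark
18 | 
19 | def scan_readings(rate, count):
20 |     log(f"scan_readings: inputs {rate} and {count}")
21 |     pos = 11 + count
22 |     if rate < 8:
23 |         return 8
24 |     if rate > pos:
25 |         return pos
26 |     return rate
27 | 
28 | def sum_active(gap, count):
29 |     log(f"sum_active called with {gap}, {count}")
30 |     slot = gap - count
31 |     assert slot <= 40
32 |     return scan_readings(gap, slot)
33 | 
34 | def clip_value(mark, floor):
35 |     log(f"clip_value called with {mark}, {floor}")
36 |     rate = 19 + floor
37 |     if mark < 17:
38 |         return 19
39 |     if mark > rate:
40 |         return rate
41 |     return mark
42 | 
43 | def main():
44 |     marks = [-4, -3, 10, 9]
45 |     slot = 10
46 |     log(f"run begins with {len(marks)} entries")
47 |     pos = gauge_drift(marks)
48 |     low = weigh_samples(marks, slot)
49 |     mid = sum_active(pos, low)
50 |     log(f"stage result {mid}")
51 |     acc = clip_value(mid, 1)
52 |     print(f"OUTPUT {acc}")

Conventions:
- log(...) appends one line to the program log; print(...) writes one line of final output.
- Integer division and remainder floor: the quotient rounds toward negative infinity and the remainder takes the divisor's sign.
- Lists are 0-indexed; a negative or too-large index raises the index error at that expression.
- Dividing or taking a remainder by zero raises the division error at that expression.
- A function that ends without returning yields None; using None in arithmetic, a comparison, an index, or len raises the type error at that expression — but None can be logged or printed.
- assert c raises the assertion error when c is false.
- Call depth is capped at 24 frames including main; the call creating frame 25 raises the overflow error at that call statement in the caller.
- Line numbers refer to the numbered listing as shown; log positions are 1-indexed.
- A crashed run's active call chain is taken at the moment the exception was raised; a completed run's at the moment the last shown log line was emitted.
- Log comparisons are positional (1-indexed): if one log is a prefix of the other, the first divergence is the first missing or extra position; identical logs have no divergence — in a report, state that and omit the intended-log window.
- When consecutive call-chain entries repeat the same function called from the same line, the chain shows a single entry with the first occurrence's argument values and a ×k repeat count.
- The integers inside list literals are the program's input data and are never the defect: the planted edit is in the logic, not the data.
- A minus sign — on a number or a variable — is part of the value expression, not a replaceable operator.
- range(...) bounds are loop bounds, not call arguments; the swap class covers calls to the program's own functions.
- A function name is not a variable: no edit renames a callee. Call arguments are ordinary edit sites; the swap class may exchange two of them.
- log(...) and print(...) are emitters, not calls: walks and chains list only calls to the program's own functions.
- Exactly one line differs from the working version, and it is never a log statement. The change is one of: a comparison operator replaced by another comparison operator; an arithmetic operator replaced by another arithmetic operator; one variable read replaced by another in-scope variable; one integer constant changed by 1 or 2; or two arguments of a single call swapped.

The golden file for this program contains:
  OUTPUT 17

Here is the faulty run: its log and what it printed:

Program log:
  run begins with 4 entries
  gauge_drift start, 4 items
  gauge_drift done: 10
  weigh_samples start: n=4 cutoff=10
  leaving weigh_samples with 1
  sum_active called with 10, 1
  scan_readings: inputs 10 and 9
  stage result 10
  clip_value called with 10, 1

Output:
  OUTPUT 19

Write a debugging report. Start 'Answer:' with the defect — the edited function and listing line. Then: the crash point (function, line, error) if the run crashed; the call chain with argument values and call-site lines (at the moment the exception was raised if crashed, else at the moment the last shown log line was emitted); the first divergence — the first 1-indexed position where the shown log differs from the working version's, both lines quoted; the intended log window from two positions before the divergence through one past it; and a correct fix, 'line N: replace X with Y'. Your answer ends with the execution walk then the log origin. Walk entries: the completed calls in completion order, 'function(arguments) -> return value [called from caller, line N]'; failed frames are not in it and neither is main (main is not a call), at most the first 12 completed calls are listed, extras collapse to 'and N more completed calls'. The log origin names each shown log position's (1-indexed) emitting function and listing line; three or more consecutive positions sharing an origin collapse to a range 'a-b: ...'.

Answer: the defect is in clip_value at line 38.
Key fact: No log line changed; the fault shows up purely in the output.
Call chain: main -> clip_value(10, 1) (called at line 51).
First divergence: none — the logs agree in full.
Execution walk:
  gauge_drift([-4, -3, 10, 9]) -> 10  [called from main, line 47]
  weigh_samples([-4, -3, 10, 9], 10) -> 1  [called from main, line 48]
  scan_readings(10, 9) -> 10  [called from sum_active, line 32]
  sum_active(10, 1) -> 10  [called from main, line 49]
  clip_value(10, 1) -> 19  [called from main, line 51]
Log origins:
  1: from main, line 46
  2: from gauge_drift, line 2
  3: from gauge_drift, line 7
  4: from weigh_samples, line 11
  5: from weigh_samples, line 16
  6: from sum_active, line 29
  7: from scan_readings, line 20
  8: from main, line 50
  9: from clip_value, line 35
A correct fix: line 38: replace `19` with `17`.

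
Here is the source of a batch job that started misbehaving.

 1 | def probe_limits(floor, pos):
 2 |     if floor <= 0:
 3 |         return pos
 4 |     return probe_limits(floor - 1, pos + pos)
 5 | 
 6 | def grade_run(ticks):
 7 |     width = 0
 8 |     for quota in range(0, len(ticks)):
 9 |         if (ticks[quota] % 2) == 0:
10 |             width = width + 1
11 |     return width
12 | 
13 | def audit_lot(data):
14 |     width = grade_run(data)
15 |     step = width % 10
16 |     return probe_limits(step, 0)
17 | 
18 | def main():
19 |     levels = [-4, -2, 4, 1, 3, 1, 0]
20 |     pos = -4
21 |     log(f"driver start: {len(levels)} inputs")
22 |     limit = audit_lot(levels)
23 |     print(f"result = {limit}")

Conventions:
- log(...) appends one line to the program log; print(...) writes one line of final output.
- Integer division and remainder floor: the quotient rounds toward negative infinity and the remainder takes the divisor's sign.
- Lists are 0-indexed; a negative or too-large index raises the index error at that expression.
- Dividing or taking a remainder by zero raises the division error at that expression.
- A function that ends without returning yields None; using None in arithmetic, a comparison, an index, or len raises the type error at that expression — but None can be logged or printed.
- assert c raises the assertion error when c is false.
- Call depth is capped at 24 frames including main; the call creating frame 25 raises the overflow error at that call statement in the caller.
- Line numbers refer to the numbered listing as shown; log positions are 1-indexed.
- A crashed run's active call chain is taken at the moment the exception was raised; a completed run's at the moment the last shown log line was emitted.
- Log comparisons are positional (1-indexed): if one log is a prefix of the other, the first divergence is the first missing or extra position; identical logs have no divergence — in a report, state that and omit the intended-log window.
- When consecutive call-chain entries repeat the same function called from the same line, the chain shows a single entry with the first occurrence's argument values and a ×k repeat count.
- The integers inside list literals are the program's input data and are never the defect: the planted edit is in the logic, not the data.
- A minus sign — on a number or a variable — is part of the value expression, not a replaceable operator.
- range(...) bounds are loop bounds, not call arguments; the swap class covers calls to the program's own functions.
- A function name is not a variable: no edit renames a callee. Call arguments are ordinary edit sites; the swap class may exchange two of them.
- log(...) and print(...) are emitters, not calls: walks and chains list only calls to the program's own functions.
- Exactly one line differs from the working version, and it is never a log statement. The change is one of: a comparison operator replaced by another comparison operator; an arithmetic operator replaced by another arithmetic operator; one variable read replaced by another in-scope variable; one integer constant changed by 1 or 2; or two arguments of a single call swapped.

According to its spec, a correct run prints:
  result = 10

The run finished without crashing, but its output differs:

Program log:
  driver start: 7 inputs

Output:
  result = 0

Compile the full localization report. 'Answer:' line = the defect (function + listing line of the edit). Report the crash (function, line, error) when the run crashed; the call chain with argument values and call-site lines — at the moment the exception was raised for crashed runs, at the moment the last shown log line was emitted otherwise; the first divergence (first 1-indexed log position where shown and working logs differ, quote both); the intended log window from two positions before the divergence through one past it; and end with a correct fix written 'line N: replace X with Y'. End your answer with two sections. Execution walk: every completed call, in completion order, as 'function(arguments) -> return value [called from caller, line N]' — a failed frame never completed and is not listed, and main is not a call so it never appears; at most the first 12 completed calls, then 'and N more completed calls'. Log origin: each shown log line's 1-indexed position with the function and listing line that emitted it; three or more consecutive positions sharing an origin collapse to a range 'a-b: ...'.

Answer: the defect is in probe_limits at line 4.
Key fact: No log line changed; the fault shows up purely in the output.
Call chain: main.
First divergence: none — the logs agree in full.
Execution walk:
  grade_run([-4, -2, 4, 1, 3, 1, 0]) -> 4  [called from audit_lot, line 14]
  probe_limits(0, 0) -> 0  [called from probe_limits, line 4]
  probe_limits(1, 0) -> 0  [called from probe_limits, line 4]
  probe_limits(2, 0) -> 0  [called from probe_limits, line 4]
  probe_limits(3, 0) -> 0  [called from probe_limits, line 4]
  probe_limits(4, 0) -> 0  [called from audit_lot, line 16]
  audit_lot([-4, -2, 4, 1, 3, 1, 0]) -> 0  [called from main, line 22]
Log origins:
  1: logged in main at line 21
A correct fix: line 4: replace `pos + pos` with `pos + floor`.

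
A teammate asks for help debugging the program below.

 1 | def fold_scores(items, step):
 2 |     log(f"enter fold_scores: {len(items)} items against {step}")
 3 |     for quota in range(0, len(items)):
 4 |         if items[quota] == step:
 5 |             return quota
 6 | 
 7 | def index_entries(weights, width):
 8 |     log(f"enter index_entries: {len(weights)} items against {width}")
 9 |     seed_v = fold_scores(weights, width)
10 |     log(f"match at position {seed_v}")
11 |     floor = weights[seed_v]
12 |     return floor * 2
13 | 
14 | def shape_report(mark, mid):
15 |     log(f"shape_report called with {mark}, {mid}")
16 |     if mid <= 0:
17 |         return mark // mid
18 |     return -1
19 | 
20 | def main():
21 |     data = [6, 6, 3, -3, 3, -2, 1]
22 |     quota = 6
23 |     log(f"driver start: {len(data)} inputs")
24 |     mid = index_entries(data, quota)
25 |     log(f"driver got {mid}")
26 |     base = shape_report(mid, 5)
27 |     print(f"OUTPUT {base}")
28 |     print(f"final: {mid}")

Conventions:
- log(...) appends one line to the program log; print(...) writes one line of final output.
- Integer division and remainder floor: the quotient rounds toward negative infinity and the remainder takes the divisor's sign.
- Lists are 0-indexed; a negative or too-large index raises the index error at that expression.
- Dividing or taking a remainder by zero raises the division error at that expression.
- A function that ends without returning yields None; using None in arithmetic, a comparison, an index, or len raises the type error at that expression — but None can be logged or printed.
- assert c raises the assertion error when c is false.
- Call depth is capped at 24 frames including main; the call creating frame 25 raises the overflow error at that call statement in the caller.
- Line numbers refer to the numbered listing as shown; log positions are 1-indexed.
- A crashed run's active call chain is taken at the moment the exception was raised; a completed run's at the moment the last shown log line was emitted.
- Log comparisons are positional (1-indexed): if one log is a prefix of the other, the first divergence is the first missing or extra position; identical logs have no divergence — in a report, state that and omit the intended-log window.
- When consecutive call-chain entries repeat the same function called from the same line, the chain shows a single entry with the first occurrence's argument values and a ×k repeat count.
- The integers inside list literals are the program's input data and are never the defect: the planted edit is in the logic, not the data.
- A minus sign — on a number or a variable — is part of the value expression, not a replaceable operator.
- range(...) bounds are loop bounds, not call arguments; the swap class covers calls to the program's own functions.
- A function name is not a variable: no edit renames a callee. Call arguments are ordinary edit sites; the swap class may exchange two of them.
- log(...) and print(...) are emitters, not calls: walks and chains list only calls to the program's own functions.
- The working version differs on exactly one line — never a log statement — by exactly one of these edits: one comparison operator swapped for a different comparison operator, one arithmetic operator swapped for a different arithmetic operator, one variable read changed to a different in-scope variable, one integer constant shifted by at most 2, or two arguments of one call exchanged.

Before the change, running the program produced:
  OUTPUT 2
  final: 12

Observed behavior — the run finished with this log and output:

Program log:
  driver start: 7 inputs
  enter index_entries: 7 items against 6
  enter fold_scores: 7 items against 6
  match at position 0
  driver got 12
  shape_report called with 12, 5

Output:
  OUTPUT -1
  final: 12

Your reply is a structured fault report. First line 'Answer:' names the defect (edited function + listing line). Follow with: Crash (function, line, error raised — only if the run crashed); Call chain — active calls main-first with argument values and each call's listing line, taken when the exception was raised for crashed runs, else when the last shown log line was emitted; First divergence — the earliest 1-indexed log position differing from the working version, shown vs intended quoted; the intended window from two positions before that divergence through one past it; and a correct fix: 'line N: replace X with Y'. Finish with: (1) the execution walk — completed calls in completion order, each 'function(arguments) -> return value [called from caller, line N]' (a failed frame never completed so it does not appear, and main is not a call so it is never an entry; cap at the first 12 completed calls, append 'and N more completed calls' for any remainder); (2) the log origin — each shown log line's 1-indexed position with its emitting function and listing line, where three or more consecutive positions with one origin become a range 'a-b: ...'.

Answer: the defect is in shape_report at line 16.
Key fact: Every logged value matches the working version; the printed result is what differs.
Call chain: main -> shape_report(12, 5) (called at line 26).
First divergence: none; the two logs match at every position.
Execution walk:
  fold_scores([6, 6, 3, -3, 3, -2, 1], 6) -> 0  [called from index_entries, line 9]
  index_entries([6, 6, 3, -3, 3, -2, 1], 6) -> 12  [called from main, line 24]
  shape_report(12, 5) -> -1  [called from main, line 26]
Log line origins:
  1: logged in main at line 23
  2: logged in index_entries at line 8
  3: logged in fold_scores at line 2
  4: logged in index_entries at line 10
  5: logged in main at line 25
  6: logged in shape_report at line 15
A correct fix: line 16: replace `<=` with `!=`.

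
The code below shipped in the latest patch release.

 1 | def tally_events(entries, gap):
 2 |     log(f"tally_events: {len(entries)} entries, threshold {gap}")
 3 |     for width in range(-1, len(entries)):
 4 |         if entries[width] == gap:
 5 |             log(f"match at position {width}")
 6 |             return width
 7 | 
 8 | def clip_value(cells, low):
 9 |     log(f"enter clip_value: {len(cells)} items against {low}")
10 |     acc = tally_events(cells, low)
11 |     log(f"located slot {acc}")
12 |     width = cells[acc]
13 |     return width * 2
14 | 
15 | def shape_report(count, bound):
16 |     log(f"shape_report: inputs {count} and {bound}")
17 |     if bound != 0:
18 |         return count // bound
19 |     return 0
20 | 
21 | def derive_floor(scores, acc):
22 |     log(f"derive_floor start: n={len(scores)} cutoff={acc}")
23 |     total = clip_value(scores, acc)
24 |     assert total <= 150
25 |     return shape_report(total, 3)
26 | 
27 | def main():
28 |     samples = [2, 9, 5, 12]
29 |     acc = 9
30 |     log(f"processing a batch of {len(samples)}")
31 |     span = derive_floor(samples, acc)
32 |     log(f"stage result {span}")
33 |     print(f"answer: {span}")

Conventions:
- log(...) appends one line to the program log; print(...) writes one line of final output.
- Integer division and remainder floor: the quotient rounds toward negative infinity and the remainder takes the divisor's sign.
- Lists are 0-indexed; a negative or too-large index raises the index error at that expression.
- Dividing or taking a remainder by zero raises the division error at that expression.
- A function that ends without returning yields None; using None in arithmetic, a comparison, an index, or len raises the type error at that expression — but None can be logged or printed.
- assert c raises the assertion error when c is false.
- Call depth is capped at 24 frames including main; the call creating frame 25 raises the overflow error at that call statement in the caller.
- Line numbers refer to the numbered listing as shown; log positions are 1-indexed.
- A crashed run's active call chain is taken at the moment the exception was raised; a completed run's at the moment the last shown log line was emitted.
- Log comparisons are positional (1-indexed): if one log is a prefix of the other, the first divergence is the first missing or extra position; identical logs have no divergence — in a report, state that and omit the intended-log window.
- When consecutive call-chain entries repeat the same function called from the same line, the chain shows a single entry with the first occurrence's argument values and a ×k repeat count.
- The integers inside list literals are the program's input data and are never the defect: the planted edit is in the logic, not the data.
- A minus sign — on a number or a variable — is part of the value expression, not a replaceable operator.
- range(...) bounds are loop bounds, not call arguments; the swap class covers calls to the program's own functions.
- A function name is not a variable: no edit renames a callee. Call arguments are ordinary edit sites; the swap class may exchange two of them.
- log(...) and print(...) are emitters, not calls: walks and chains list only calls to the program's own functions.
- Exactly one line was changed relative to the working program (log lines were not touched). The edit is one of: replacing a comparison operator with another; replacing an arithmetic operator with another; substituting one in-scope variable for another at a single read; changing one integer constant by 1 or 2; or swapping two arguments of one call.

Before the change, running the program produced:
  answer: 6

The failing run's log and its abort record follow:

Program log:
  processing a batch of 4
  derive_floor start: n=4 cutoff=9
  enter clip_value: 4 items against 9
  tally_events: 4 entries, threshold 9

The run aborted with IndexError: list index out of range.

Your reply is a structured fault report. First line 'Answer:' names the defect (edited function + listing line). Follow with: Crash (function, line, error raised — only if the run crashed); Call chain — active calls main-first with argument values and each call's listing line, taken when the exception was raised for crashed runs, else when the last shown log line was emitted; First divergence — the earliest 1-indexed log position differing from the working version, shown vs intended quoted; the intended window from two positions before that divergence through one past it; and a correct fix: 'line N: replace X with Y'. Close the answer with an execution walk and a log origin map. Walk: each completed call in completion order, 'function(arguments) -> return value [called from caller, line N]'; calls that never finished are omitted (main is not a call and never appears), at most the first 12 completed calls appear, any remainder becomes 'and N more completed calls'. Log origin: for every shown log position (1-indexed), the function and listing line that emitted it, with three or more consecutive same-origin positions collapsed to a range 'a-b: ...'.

Answer: the defect is in tally_events at line 3.
The tell: Only 4 log lines were emitted before the run died; the intended continuation was 'match at position 1'.
Crash: tally_events, line 4, IndexError.
Call chain: main -> derive_floor([2, 9, 5, 12], 9) (called at line 31) -> clip_value([2, 9, 5, 12], 9) (called at line 23) -> tally_events([2, 9, 5, 12], 9) (called at line 10).
First divergence: position 5; the shown log stops at 4 lines while the working version next logs 'match at position 1'.
Intended log window:
  3: enter clip_value: 4 items against 9
  4: tally_events: 4 entries, threshold 9
  5: match at position 1
  6: located slot 1
Execution walk:
  (no call completed)
Log origins:
  1: emitted by main (line 30)
  2: emitted by derive_floor (line 22)
  3: emitted by clip_value (line 9)
  4: emitted by tally_events (line 2)
A correct fix: line 3: replace `-1` with `0`.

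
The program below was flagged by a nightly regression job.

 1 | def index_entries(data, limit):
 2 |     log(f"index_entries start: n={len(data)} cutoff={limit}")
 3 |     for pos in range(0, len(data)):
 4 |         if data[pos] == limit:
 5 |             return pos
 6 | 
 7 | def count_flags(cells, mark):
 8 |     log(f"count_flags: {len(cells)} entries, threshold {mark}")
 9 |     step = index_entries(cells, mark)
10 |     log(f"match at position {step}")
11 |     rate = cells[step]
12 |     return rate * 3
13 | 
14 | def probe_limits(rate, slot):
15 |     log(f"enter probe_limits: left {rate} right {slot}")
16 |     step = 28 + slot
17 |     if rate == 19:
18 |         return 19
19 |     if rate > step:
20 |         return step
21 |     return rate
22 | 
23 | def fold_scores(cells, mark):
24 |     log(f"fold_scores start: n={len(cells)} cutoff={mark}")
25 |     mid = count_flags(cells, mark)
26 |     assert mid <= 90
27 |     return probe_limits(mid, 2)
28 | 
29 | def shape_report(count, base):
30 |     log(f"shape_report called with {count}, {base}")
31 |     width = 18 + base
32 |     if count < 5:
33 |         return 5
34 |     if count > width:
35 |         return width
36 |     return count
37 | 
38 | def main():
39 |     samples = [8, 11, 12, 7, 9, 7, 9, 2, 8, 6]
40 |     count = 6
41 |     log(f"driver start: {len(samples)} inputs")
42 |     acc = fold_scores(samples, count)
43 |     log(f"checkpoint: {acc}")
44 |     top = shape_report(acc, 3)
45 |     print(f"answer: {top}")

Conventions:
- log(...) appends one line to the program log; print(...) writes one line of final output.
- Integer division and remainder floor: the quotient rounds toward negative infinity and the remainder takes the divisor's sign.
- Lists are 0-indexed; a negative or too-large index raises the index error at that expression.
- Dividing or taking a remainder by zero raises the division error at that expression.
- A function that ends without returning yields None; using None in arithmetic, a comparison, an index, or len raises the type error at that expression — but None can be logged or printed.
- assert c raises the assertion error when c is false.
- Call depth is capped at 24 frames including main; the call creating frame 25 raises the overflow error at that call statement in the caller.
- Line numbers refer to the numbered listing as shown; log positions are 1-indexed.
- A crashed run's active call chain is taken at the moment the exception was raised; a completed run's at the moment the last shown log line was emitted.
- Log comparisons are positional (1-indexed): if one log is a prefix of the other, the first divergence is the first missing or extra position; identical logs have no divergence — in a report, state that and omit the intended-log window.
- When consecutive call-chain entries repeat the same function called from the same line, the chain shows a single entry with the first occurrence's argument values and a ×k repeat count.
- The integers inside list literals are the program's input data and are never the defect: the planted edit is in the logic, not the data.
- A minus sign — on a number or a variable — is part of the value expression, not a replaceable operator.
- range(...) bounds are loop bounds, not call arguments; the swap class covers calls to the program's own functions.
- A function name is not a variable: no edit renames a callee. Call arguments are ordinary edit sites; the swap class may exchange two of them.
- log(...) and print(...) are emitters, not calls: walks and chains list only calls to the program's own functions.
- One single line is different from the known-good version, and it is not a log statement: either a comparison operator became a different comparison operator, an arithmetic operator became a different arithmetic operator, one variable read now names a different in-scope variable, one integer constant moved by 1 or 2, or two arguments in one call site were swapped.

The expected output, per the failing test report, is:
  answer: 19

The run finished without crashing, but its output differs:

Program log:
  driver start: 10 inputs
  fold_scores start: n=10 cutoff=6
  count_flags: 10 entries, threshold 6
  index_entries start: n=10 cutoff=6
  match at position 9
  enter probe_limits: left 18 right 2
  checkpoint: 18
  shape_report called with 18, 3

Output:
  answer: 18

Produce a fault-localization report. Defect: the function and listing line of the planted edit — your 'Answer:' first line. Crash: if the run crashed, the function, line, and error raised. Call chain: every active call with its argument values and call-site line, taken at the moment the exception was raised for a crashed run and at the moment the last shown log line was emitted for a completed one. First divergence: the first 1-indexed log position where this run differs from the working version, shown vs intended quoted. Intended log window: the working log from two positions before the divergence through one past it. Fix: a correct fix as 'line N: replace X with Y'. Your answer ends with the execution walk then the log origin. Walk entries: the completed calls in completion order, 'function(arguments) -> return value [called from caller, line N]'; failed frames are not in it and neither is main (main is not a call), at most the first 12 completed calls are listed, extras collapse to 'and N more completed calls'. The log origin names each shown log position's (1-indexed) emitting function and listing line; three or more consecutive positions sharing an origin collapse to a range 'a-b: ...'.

Answer: the defect is in probe_limits at line 17.
Key observation: At log position 7 the runs split — shown 'checkpoint: 18', but the working version logs 'checkpoint: 19'.
Call chain: main -> shape_report(18, 3) (called at line 44).
First divergence: position 7 — the shown line 'checkpoint: 18' should read 'checkpoint: 19'.
Intended log window:
  5: match at position 9
  6: enter probe_limits: left 18 right 2
  7: checkpoint: 19
  8: shape_report called with 19, 3
Execution walk:
  index_entries([8, 11, 12, 7, 9, 7, 9, 2, 8, 6], 6) -> 9  [called from count_flags, line 9]
  count_flags([8, 11, 12, 7, 9, 7, 9, 2, 8, 6], 6) -> 18  [called from fold_scores, line 25]
  probe_limits(18, 2) -> 18  [called from fold_scores, line 27]
  fold_scores([8, 11, 12, 7, 9, 7, 9, 2, 8, 6], 6) -> 18  [called from main, line 42]
  shape_report(18, 3) -> 18  [called from main, line 44]
Log line origins:
  1: logged in main at line 41
  2: logged in fold_scores at line 24
  3: logged in count_flags at line 8
  4: logged in index_entries at line 2
  5: logged in count_flags at line 10
  6: logged in probe_limits at line 15
  7: logged in main at line 43
  8: logged in shape_report at line 30
A correct fix: line 17: replace `==` with `<`.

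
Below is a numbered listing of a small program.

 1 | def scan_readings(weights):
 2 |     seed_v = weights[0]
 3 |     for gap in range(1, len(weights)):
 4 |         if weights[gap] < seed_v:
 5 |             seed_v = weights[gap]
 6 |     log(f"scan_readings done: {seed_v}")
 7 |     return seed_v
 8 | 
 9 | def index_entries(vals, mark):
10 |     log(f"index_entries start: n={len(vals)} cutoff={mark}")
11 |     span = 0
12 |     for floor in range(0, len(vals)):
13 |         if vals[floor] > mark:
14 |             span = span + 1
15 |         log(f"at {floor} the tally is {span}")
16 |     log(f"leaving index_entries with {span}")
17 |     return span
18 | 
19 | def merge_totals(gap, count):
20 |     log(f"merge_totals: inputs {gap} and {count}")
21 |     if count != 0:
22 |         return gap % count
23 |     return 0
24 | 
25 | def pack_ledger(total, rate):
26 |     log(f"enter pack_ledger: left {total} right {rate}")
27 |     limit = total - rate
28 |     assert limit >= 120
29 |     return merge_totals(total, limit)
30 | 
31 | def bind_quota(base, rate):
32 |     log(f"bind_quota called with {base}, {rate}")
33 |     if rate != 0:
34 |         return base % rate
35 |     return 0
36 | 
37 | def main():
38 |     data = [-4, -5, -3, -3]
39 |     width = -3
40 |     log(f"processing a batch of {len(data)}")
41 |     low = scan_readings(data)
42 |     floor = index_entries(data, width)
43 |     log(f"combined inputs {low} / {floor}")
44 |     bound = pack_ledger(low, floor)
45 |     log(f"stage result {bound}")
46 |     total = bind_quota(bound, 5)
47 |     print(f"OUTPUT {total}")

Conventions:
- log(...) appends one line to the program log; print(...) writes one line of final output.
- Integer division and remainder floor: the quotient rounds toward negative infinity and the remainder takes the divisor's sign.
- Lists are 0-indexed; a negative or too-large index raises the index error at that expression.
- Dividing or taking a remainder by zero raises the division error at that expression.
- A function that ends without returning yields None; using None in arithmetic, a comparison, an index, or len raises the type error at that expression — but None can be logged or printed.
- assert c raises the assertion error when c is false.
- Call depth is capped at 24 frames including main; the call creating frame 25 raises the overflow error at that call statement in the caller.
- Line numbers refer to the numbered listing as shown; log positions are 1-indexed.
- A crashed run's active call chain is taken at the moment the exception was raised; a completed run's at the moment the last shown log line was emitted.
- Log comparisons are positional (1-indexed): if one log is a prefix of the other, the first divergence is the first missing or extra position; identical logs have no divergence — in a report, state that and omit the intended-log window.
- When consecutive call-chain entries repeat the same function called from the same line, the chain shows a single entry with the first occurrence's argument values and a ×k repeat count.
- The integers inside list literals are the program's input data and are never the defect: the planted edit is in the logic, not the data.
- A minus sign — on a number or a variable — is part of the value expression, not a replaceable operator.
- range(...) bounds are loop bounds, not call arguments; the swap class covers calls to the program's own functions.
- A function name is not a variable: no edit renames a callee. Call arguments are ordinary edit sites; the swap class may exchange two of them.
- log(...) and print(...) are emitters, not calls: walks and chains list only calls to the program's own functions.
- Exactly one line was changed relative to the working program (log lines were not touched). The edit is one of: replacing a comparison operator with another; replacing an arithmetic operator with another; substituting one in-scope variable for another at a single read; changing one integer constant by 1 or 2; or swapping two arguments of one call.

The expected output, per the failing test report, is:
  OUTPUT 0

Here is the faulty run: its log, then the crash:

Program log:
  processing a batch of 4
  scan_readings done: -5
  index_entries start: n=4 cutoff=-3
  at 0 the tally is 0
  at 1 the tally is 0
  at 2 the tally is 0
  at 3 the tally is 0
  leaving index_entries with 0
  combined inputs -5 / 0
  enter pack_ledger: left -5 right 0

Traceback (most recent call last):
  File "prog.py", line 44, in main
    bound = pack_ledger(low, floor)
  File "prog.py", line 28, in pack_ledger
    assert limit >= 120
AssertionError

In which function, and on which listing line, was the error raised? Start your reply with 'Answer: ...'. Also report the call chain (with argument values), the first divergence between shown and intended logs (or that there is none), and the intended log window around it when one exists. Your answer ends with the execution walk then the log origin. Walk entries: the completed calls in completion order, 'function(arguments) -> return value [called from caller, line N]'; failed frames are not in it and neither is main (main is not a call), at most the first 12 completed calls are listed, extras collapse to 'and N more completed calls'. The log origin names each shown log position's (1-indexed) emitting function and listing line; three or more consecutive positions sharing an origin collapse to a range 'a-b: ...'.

Answer: the error was raised in pack_ledger, line 28.
Key observation: Only 10 log lines were emitted before the run died; the intended continuation was 'merge_totals: inputs -5 and -5'.
Call chain: main -> pack_ledger(-5, 0) (called at line 44).
First divergence: position 11 (shown log ended at 10 lines; the working version continues: 'merge_totals: inputs -5 and -5').
Intended log window:
  9: combined inputs -5 / 0
  10: enter pack_ledger: left -5 right 0
  11: merge_totals: inputs -5 and -5
  12: stage result 0
Execution walk:
  scan_readings([-4, -5, -3, -3]) -> -5  [called from main, line 41]
  index_entries([-4, -5, -3, -3], -3) -> 0  [called from main, line 42]
Log origin:
  1: from main, line 40
  2: from scan_readings, line 6
  3: from index_entries, line 10
  4-7: from index_entries, line 15
  8: from index_entries, line 16
  9: from main, line 43
  10: from pack_ledger, line 26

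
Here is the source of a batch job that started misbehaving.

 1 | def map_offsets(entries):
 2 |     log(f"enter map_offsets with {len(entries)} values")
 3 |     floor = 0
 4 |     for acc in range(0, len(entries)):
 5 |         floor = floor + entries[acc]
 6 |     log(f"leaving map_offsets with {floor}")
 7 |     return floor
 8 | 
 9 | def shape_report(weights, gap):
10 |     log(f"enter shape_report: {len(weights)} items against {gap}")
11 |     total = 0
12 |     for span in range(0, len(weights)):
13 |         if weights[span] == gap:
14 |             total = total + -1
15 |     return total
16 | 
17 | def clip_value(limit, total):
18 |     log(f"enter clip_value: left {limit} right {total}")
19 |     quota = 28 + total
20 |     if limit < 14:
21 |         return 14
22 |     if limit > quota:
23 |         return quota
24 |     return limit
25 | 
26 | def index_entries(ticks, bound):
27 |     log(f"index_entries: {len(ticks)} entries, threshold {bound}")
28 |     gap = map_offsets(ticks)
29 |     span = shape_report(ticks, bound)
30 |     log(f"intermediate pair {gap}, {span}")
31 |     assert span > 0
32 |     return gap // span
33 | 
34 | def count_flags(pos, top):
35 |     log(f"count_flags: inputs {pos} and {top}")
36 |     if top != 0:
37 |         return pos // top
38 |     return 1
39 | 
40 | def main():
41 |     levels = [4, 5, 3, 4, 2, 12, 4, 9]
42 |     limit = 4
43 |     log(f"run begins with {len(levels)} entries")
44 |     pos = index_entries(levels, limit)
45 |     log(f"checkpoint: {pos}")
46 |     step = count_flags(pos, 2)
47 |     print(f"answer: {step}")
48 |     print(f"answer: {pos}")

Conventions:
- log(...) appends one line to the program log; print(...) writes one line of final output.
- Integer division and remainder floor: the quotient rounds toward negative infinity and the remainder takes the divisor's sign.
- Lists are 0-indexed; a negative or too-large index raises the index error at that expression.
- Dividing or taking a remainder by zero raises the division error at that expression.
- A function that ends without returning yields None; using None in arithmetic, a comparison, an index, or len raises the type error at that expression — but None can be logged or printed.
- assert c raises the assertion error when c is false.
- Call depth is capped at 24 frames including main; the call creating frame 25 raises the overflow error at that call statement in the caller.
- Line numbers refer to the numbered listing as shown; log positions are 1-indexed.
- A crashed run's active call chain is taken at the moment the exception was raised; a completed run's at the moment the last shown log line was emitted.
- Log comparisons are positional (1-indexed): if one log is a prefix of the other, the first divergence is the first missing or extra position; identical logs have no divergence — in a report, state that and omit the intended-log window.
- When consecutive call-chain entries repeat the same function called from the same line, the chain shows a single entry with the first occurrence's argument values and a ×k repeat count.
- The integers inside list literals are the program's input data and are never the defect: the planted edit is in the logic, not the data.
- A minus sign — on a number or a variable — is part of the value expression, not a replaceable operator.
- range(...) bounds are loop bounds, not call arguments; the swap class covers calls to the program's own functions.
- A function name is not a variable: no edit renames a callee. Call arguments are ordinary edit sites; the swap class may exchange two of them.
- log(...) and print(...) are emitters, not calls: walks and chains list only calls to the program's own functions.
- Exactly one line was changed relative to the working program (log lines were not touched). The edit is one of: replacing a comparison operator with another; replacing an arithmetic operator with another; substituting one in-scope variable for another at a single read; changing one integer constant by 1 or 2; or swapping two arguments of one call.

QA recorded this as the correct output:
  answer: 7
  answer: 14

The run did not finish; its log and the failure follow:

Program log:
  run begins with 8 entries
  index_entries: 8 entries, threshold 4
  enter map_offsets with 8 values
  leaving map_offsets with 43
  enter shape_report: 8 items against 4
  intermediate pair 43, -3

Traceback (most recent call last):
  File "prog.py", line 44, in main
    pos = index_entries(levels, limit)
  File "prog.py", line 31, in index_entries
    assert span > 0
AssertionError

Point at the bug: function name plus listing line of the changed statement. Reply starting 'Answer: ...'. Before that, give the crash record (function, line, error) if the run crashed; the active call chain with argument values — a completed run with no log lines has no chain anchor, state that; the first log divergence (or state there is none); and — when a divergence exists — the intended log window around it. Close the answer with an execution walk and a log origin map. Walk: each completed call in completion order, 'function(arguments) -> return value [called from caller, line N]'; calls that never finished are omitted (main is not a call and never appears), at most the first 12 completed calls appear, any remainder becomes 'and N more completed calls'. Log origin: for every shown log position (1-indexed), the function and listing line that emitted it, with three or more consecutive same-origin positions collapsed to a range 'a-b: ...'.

Answer: the defect is in shape_report at line 14.
The tell: Log line 6 is where behavior first shows: 'intermediate pair 43, -3' appears instead of 'intermediate pair 43, 3'.
Crash: index_entries, line 31, AssertionError.
Call chain: main -> index_entries([4, 5, 3, 4, 2, 12, 4, 9], 4) (called at line 44).
First divergence: position 6; shown 'intermediate pair 43, -3' vs intended 'intermediate pair 43, 3'.
Intended log window:
  4: leaving map_offsets with 43
  5: enter shape_report: 8 items against 4
  6: intermediate pair 43, 3
  7: checkpoint: 14
Execution walk:
  map_offsets([4, 5, 3, 4, 2, 12, 4, 9]) -> 43  [called from index_entries, line 28]
  shape_report([4, 5, 3, 4, 2, 12, 4, 9], 4) -> -3  [called from index_entries, line 29]
Origin of each log line:
  1: emitted by main (line 43)
  2: emitted by index_entries (line 27)
  3: emitted by map_offsets (line 2)
  4: emitted by map_offsets (line 6)
  5: emitted by shape_report (line 10)
  6: emitted by index_entries (line 30)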